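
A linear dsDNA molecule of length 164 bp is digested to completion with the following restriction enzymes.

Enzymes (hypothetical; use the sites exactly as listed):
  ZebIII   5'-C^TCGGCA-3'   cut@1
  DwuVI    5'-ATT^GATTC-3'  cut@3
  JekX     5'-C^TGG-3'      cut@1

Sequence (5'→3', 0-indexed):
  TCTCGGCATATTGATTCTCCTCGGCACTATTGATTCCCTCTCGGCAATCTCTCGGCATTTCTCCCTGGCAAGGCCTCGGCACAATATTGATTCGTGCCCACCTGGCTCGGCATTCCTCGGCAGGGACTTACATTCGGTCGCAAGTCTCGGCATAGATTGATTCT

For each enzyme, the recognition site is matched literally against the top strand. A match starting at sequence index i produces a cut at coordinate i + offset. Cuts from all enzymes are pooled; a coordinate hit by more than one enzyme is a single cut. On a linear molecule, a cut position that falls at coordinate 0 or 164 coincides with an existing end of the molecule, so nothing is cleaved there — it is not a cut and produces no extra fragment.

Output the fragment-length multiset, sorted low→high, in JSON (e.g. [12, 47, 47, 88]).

Site scan:
  ZebIII CTCGGCA/1: at [1, 19, 39, 50, 74, 105, 115, 145] ⇒ [2, 20, 40, 51, 75, 106, 116, 146]
  DwuVI ATTGATTC/3: at [9, 28, 85, 155] ⇒ [12, 31, 88, 158]
  JekX CTGG/1: at [64, 101] ⇒ [65, 102]

Pooled cuts: [2, 12, 20, 31, 40, 51, 65, 75, 88, 102, 106, 116, 146, 158]

Fragments:
  [0,2): 2 bp
  [2,12): 10 bp
  [12,20): 8 bp
  [20,31): 11 bp
  [31,40): 9 bp
  [40,51): 11 bp
  [51,65): 14 bp
  [65,75): 10 bp
  [75,88): 13 bp
  [88,102): 14 bp
  [102,106): 4 bp
  [106,116): 10 bp
  [116,146): 30 bp
  [146,158): 12 bp
  [158,164): 6 bp

[2,4,6,8,9,10,10,10,11,11,12,13,14,14,30]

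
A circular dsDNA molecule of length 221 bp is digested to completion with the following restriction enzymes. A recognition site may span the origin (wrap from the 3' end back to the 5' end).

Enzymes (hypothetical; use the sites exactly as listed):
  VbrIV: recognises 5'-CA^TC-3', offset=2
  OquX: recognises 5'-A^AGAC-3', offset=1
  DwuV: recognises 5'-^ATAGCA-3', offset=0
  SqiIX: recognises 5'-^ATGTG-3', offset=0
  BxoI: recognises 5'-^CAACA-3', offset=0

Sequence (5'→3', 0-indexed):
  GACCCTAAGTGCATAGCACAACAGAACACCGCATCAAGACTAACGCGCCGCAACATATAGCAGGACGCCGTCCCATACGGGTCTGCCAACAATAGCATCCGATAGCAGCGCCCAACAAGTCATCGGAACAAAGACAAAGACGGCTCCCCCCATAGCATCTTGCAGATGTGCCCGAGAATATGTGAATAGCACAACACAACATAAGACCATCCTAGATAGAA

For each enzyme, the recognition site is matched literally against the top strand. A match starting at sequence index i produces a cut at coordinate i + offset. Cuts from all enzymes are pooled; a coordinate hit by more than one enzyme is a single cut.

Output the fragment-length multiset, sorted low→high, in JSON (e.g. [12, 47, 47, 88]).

Site scan:
  VbrIV CATC/2: at [31, 95, 120, 155, 207] ⇒ [33, 97, 122, 157, 209]
  OquX AAGAC/1: at [35, 130, 136, 202, 219] ⇒ [36, 131, 137, 203, 220]
  DwuV ATAGCA/0: at [12, 56, 91, 101, 151, 185] ⇒ [12, 56, 91, 101, 151, 185]
  SqiIX ATGTG/0: at [165, 179] ⇒ [165, 179]
  BxoI CAACA/0: at [18, 50, 86, 112, 191, 196] ⇒ [18, 50, 86, 112, 191, 196]

All cut coordinates (distinct, sorted): [12, 18, 33, 36, 50, 56, 86, 91, 97, 101, 112, 122, 131, 137, 151, 157, 165, 179, 185, 191, 196, 203, 209, 220]

Fragment lengths:
  12→18: 6 bp
  18→33: 15 bp
  33→36: 3 bp
  36→50: 14 bp
  50→56: 6 bp
  56→86: 30 bp
  86→91: 5 bp
  91→97: 6 bp
  97→101: 4 bp
  101→112: 11 bp
  112→122: 10 bp
  122→131: 9 bp
  131→137: 6 bp
  137→151: 14 bp
  151→157: 6 bp
  157→165: 8 bp
  165→179: 14 bp
  179→185: 6 bp
  185→191: 6 bp
  191→196: 5 bp
  196→203: 7 bp
  203→209: 6 bp
  209→220: 11 bp
  220→12 (wrap): 221-220+12 = 13 bp

[3,4,5,5,6,6,6,6,6,6,6,6,7,8,9,10,11,11,13,14,14,14,15,30]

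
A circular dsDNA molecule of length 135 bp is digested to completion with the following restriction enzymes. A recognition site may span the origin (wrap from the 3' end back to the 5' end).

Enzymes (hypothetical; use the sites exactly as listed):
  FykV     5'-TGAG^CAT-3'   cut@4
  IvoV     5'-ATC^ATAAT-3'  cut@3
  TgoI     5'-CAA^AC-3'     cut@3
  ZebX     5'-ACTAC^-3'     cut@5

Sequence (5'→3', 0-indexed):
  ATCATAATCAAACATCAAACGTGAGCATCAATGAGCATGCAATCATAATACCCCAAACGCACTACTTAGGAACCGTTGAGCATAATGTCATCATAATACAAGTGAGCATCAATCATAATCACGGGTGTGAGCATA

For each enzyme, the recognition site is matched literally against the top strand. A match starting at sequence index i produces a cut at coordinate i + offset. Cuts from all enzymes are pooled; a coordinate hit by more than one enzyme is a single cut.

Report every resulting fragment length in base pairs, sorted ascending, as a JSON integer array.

[7,7,7,8,8,9,9,10,12,12,14,15,17]

Site scan:
  FykV TGAGCAT/4: at [21, 31, 76, 102, 127] ⇒ [25, 35, 80, 106, 131]
  IvoV ATCATAAT/3: at [0, 41, 89, 111] ⇒ [3, 44, 92, 114]
  TgoI CAAAC/3: at [8, 15, 53] ⇒ [11, 18, 56]
  ZebX ACTAC/5: at [60] ⇒ [65]

Pooled cuts: [3, 11, 18, 25, 35, 44, 56, 65, 80, 92, 106, 114, 131]

Fragments:
  3→11: 8 bp
  11→18: 7 bp
  18→25: 7 bp
  25→35: 10 bp
  35→44: 9 bp
  44→56: 12 bp
  56→65: 9 bp
  65→80: 15 bp
  80→92: 12 bp
  92→106: 14 bp
  106→114: 8 bp
  114→131: 17 bp
  131→3 (wrap): 135-131+3 = 7 bp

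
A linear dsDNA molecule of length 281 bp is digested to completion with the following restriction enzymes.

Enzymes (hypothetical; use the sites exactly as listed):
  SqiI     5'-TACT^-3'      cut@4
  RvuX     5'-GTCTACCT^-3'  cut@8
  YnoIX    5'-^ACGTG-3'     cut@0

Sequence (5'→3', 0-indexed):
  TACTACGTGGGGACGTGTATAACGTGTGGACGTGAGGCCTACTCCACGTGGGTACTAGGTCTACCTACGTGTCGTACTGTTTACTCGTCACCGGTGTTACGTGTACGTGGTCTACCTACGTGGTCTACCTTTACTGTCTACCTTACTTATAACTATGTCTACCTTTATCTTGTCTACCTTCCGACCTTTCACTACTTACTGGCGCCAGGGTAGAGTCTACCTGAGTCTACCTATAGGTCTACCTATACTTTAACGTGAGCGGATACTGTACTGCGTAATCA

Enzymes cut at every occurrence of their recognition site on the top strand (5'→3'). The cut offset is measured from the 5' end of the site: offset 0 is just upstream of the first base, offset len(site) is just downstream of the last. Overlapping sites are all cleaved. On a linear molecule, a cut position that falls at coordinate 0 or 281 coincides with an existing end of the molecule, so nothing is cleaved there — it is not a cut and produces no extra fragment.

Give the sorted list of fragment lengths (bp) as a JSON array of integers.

Site scan:
  SqiI (TACT, off=4): starts [0, 39, 52, 74, 81, 131, 143, 192, 196, 245, 263, 268] → cuts [4, 43, 56, 78, 85, 135, 147, 196, 200, 249, 267, 272]
  RvuX (GTCTACCT, off=8): starts [58, 109, 122, 135, 156, 171, 214, 224, 236] → cuts [66, 117, 130, 143, 164, 179, 222, 232, 244]
  YnoIX (ACGTG, off=0): starts [4, 12, 21, 29, 45, 66, 98, 104, 117, 252] → cuts [4, 12, 21, 29, 45, 66, 98, 104, 117, 252]

Pooled cuts: [4, 12, 21, 29, 43, 45, 56, 66, 78, 85, 98, 104, 117, 130, 135, 143, 147, 164, 179, 196, 200, 222, 232, 244, 249, 252, 267, 272]

Fragments:
  [0,4): 4 bp
  [4,12): 8 bp
  [12,21): 9 bp
  [21,29): 8 bp
  [29,43): 14 bp
  [43,45): 2 bp
  [45,56): 11 bp
  [56,66): 10 bp
  [66,78): 12 bp
  [78,85): 7 bp
  [85,98): 13 bp
  [98,104): 6 bp
  [104,117): 13 bp
  [117,130): 13 bp
  [130,135): 5 bp
  [135,143): 8 bp
  [143,147): 4 bp
  [147,164): 17 bp
  [164,179): 15 bp
  [179,196): 17 bp
  [196,200): 4 bp
  [200,222): 22 bp
  [222,232): 10 bp
  [232,244): 12 bp
  [244,249): 5 bp
  [249,252): 3 bp
  [252,267): 15 bp
  [267,272): 5 bp
  [272,281): 9 bp

[2,3,4,4,4,5,5,5,6,7,8,8,8,9,9,10,10,11,12,12,13,13,13,14,15,15,17,17,22]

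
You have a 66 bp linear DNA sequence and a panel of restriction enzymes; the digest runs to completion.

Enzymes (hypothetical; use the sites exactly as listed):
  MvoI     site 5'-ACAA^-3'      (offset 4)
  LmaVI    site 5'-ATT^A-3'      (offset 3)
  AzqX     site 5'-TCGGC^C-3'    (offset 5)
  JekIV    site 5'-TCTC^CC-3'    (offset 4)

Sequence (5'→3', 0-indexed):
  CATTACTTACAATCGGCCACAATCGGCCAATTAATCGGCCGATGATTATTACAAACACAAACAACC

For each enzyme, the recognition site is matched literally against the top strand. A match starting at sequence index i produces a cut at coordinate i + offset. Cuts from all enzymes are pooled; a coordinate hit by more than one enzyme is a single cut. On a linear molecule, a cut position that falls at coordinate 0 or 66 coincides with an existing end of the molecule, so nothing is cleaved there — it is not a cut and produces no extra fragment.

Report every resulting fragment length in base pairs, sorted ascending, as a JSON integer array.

Scan for sites:
  MvoI ACAA/4: at [8, 18, 50, 56, 60] ⇒ [12, 22, 54, 60, 64]
  LmaVI ATTA/3: at [1, 29, 44, 47] ⇒ [4, 32, 47, 50]
  AzqX TCGGCC/5: at [12, 22, 34] ⇒ [17, 27, 39]
  JekIV (TCTCCC, off=4): no sites

All cut coordinates (distinct, sorted): [4, 12, 17, 22, 27, 32, 39, 47, 50, 54, 60, 64]

Fragments:
  [0,4): 4 bp
  [4,12): 8 bp
  [12,17): 5 bp
  [17,22): 5 bp
  [22,27): 5 bp
  [27,32): 5 bp
  [32,39): 7 bp
  [39,47): 8 bp
  [47,50): 3 bp
  [50,54): 4 bp
  [54,60): 6 bp
  [60,64): 4 bp
  [64,66): 2 bp

[2,3,4,4,4,5,5,5,5,6,7,8,8]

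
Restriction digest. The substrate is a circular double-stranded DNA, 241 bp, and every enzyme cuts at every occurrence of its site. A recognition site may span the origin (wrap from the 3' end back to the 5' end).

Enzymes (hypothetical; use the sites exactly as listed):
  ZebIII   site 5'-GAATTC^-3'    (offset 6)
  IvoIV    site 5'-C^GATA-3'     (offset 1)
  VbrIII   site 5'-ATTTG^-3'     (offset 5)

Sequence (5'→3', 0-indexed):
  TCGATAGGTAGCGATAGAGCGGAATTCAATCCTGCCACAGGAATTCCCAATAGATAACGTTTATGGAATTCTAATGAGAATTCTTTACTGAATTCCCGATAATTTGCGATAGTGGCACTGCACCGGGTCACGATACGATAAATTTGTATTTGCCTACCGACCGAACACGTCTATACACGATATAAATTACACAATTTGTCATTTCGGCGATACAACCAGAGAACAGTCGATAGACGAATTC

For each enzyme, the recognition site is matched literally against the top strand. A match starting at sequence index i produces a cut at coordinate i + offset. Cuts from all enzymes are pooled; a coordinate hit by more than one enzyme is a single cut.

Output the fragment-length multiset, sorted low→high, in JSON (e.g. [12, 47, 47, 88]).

[1,2,2,5,6,9,10,10,10,12,12,13,15,19,20,20,24,25,26]

Per-enzyme occurrences:
  ZebIII GAATTC/6: at [21, 40, 65, 77, 89, 235] ⇒ [0, 27, 46, 71, 83, 95]
  IvoIV CGATA/1: at [1, 11, 96, 106, 130, 135, 177, 207, 227] ⇒ [2, 12, 97, 107, 131, 136, 178, 208, 228]
  VbrIII ATTTG/5: at [101, 141, 147, 193] ⇒ [106, 146, 152, 198]

All cut coordinates (distinct, sorted): [0, 2, 12, 27, 46, 71, 83, 95, 97, 106, 107, 131, 136, 146, 152, 178, 198, 208, 228]

Fragment lengths:
  0→2: 2 bp
  2→12: 10 bp
  12→27: 15 bp
  27→46: 19 bp
  46→71: 25 bp
  71→83: 12 bp
  83→95: 12 bp
  95→97: 2 bp
  97→106: 9 bp
  106→107: 1 bp
  107→131: 24 bp
  131→136: 5 bp
  136→146: 10 bp
  146→152: 6 bp
  152→178: 26 bp
  178→198: 20 bp
  198→208: 10 bp
  208→228: 20 bp
  228→0 (wrap): 241-228+0 = 13 bp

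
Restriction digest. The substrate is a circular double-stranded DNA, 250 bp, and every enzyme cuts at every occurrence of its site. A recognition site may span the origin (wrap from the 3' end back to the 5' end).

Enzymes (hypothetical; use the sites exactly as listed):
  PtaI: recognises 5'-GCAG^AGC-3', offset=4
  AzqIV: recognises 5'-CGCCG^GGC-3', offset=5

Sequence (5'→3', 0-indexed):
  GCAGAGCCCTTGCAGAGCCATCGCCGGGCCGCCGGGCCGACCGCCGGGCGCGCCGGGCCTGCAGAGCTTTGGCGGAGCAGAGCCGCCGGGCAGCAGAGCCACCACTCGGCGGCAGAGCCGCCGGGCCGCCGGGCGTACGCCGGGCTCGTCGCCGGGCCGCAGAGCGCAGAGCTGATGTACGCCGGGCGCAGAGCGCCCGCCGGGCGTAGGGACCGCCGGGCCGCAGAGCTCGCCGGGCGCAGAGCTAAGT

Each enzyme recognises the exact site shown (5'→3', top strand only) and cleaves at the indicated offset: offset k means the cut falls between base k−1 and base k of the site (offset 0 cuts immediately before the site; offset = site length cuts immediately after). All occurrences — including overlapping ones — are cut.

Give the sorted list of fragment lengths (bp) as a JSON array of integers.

Site scan:
  PtaI GCAGAGC/4: at [0, 11, 60, 76, 92, 111, 158, 165, 187, 222, 238] ⇒ [4, 15, 64, 80, 96, 115, 162, 169, 191, 226, 242]
  AzqIV CGCCGGGC/5: at [21, 29, 41, 50, 83, 118, 126, 137, 149, 179, 197, 213, 230] ⇒ [26, 34, 46, 55, 88, 123, 131, 142, 154, 184, 202, 218, 235]

Pooled cuts: [4, 15, 26, 34, 46, 55, 64, 80, 88, 96, 115, 123, 131, 142, 154, 162, 169, 184, 191, 202, 218, 226, 235, 242]

Fragments:
  4→15: 11 bp
  15→26: 11 bp
  26→34: 8 bp
  34→46: 12 bp
  46→55: 9 bp
  55→64: 9 bp
  64→80: 16 bp
  80→88: 8 bp
  88→96: 8 bp
  96→115: 19 bp
  115→123: 8 bp
  123→131: 8 bp
  131→142: 11 bp
  142→154: 12 bp
  154→162: 8 bp
  162→169: 7 bp
  169→184: 15 bp
  184→191: 7 bp
  191→202: 11 bp
  202→218: 16 bp
  218→226: 8 bp
  226→235: 9 bp
  235→242: 7 bp
  242→4 (wrap): 250-242+4 = 12 bp

[7,7,7,8,8,8,8,8,8,8,9,9,9,11,11,11,11,12,12,12,15,16,16,19]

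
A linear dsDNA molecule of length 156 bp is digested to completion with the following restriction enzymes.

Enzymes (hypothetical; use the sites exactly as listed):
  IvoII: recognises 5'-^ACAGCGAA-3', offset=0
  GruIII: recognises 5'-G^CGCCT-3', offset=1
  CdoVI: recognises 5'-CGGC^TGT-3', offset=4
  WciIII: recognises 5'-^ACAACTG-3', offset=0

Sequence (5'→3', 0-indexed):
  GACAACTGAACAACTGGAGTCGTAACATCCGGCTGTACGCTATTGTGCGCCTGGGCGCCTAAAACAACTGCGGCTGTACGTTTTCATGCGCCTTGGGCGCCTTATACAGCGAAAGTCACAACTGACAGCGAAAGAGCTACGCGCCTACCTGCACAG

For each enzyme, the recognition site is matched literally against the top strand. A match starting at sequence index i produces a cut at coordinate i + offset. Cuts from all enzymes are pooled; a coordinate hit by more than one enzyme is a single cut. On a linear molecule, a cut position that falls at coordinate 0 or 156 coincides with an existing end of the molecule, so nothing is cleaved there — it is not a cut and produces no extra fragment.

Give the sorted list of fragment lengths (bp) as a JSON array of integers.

Scan for sites:
  IvoII (ACAGCGAA, off=0): starts [105, 124] → cuts [105, 124]
  GruIII (GCGCCT, off=1): starts [46, 54, 87, 96, 140] → cuts [47, 55, 88, 97, 141]
  CdoVI (CGGCTGT, off=4): starts [29, 70] → cuts [33, 74]
  WciIII (ACAACTG, off=0): starts [1, 9, 63, 117] → cuts [1, 9, 63, 117]

All cut coordinates (distinct, sorted): [1, 9, 33, 47, 55, 63, 74, 88, 97, 105, 117, 124, 141]

Fragment lengths:
  [0,1): 1 bp
  [1,9): 8 bp
  [9,33): 24 bp
  [33,47): 14 bp
  [47,55): 8 bp
  [55,63): 8 bp
  [63,74): 11 bp
  [74,88): 14 bp
  [88,97): 9 bp
  [97,105): 8 bp
  [105,117): 12 bp
  [117,124): 7 bp
  [124,141): 17 bp
  [141,156): 15 bp

[1,7,8,8,8,8,9,11,12,14,14,15,17,24]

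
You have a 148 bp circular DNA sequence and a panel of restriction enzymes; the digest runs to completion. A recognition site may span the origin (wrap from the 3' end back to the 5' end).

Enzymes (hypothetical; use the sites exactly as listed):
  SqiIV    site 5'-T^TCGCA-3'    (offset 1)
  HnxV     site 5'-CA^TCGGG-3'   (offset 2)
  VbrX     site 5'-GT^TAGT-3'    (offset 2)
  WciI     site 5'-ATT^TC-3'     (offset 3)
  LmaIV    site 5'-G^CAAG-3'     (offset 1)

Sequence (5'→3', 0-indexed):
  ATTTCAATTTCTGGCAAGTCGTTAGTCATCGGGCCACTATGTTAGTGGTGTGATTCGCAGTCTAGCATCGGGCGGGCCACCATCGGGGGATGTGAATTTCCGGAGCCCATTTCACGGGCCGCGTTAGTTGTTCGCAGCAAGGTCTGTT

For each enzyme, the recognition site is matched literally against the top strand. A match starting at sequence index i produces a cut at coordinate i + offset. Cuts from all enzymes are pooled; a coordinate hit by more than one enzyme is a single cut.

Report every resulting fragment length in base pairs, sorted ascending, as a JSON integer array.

Per-enzyme occurrences:
  SqiIV (TTCGCA, off=1): starts [53, 130] → cuts [54, 131]
  HnxV (CATCGGG, off=2): starts [26, 65, 80] → cuts [28, 67, 82]
  VbrX (GTTAGT, off=2): starts [20, 40, 122] → cuts [22, 42, 124]
  WciI (ATTTC, off=3): starts [0, 6, 95, 108] → cuts [3, 9, 98, 111]
  LmaIV (GCAAG, off=1): starts [13, 136] → cuts [14, 137]

All cut coordinates (distinct, sorted): [3, 9, 14, 22, 28, 42, 54, 67, 82, 98, 111, 124, 131, 137]

Fragment lengths:
  3→9: 6 bp
  9→14: 5 bp
  14→22: 8 bp
  22→28: 6 bp
  28→42: 14 bp
  42→54: 12 bp
  54→67: 13 bp
  67→82: 15 bp
  82→98: 16 bp
  98→111: 13 bp
  111→124: 13 bp
  124→131: 7 bp
  131→137: 6 bp
  137→3 (wrap): 148-137+3 = 14 bp

[5,6,6,6,7,8,12,13,13,13,14,14,15,16]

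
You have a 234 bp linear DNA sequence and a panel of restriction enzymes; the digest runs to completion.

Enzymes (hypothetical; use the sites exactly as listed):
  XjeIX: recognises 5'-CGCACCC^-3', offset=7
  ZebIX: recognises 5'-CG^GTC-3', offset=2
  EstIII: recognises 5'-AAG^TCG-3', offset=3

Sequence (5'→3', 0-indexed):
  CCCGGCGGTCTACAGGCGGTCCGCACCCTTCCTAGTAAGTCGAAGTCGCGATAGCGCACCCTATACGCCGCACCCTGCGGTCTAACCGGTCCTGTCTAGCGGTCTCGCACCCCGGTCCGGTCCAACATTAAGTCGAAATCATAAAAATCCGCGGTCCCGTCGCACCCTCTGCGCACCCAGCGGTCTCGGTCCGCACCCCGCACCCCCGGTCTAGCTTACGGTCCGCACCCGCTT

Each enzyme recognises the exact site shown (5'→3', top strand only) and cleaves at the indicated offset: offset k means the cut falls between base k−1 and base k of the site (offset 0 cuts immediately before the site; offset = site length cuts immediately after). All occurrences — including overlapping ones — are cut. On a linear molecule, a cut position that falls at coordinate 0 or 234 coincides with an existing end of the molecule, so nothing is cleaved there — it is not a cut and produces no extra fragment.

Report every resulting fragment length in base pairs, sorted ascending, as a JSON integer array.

[2,3,4,4,4,5,6,6,7,7,9,10,10,10,11,11,11,11,12,13,13,14,14,16,21]

Site scan:
  XjeIX CGCACCC/7: at [21, 54, 68, 105, 160, 171, 191, 198, 223] ⇒ [28, 61, 75, 112, 167, 178, 198, 205, 230]
  ZebIX CGGTC/2: at [5, 16, 77, 86, 99, 112, 117, 151, 180, 186, 206, 218] ⇒ [7, 18, 79, 88, 101, 114, 119, 153, 182, 188, 208, 220]
  EstIII AAGTCG/3: at [36, 42, 129] ⇒ [39, 45, 132]

Pooled cuts: [7, 18, 28, 39, 45, 61, 75, 79, 88, 101, 112, 114, 119, 132, 153, 167, 178, 182, 188, 198, 205, 208, 220, 230]

Fragment lengths:
  [0,7): 7 bp
  [7,18): 11 bp
  [18,28): 10 bp
  [28,39): 11 bp
  [39,45): 6 bp
  [45,61): 16 bp
  [61,75): 14 bp
  [75,79): 4 bp
  [79,88): 9 bp
  [88,101): 13 bp
  [101,112): 11 bp
  [112,114): 2 bp
  [114,119): 5 bp
  [119,132): 13 bp
  [132,153): 21 bp
  [153,167): 14 bp
  [167,178): 11 bp
  [178,182): 4 bp
  [182,188): 6 bp
  [188,198): 10 bp
  [198,205): 7 bp
  [205,208): 3 bp
  [208,220): 12 bp
  [220,230): 10 bp
  [230,234): 4 bp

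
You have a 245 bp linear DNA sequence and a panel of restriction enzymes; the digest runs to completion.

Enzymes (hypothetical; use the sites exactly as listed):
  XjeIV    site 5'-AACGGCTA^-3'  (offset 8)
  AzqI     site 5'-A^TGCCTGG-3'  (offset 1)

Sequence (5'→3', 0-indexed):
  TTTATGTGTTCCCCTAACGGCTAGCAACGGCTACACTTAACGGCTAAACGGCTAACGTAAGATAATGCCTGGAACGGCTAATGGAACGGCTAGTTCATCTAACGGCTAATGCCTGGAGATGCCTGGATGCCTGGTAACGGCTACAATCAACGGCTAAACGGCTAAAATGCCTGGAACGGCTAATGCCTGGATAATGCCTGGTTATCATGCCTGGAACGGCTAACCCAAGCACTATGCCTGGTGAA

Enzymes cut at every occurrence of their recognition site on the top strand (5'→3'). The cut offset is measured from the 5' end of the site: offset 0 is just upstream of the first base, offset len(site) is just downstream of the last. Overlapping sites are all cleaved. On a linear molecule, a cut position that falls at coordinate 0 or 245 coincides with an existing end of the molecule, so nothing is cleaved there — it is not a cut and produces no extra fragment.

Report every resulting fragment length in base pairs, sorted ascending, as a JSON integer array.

[1,1,3,8,8,8,10,10,11,11,11,12,12,13,13,13,15,15,15,16,16,23]

Per-enzyme occurrences:
  XjeIV AACGGCTA/8: at [15, 25, 38, 46, 72, 84, 100, 135, 148, 156, 174, 214] ⇒ [23, 33, 46, 54, 80, 92, 108, 143, 156, 164, 182, 222]
  AzqI ATGCCTGG/1: at [64, 108, 118, 126, 166, 182, 193, 206, 233] ⇒ [65, 109, 119, 127, 167, 183, 194, 207, 234]

All cut coordinates (distinct, sorted): [23, 33, 46, 54, 65, 80, 92, 108, 109, 119, 127, 143, 156, 164, 167, 182, 183, 194, 207, 222, 234]

Fragment lengths:
  [0,23): 23 bp
  [23,33): 10 bp
  [33,46): 13 bp
  [46,54): 8 bp
  [54,65): 11 bp
  [65,80): 15 bp
  [80,92): 12 bp
  [92,108): 16 bp
  [108,109): 1 bp
  [109,119): 10 bp
  [119,127): 8 bp
  [127,143): 16 bp
  [143,156): 13 bp
  [156,164): 8 bp
  [164,167): 3 bp
  [167,182): 15 bp
  [182,183): 1 bp
  [183,194): 11 bp
  [194,207): 13 bp
  [207,222): 15 bp
  [222,234): 12 bp
  [234,245): 11 bp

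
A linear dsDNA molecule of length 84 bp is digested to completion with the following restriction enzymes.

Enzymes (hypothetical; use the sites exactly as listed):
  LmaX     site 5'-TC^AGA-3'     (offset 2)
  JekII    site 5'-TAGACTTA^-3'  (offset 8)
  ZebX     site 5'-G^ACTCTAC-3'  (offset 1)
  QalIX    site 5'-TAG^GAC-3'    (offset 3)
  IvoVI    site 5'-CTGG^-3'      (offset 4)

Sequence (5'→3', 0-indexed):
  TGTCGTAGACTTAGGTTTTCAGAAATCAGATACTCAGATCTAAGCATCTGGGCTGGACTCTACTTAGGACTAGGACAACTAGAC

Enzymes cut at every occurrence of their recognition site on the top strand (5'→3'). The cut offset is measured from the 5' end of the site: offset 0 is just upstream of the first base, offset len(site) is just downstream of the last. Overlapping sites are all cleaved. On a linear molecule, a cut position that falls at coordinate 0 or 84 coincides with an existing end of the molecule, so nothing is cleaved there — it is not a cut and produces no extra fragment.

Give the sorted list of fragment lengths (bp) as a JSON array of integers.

Per-enzyme occurrences:
  LmaX TCAGA/2: at [18, 25, 33] ⇒ [20, 27, 35]
  JekII TAGACTTA/8: at [5] ⇒ [13]
  ZebX GACTCTAC/1: at [55] ⇒ [56]
  QalIX TAGGAC/3: at [64, 70] ⇒ [67, 73]
  IvoVI CTGG/4: at [47, 52] ⇒ [51, 56]

All cut coordinates (distinct, sorted): [13, 20, 27, 35, 51, 56, 67, 73]

Fragments:
  [0,13): 13 bp
  [13,20): 7 bp
  [20,27): 7 bp
  [27,35): 8 bp
  [35,51): 16 bp
  [51,56): 5 bp
  [56,67): 11 bp
  [67,73): 6 bp
  [73,84): 11 bp

[5,6,7,7,8,11,11,13,16]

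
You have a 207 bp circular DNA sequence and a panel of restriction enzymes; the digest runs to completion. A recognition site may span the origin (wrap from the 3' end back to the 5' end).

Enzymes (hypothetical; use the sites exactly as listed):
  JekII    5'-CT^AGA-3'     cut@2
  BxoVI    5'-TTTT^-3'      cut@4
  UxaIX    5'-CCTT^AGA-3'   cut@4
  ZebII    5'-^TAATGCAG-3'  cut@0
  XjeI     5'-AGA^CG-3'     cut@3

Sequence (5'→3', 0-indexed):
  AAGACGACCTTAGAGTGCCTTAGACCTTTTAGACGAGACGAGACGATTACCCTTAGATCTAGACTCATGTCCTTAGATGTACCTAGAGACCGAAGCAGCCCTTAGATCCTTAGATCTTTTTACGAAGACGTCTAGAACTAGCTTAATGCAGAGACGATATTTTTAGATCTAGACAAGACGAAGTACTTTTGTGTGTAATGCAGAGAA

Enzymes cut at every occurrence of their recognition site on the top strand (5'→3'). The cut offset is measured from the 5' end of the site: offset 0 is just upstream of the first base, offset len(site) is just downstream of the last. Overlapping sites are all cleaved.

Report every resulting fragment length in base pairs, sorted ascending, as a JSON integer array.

[1,1,3,5,5,5,5,6,6,7,7,8,8,9,9,9,10,10,10,11,11,12,14,16,19]

Scan for sites:
  JekII CTAGA/2: at [58, 82, 131, 168] ⇒ [60, 84, 133, 170]
  BxoVI TTTT/4: at [26, 116, 117, 159, 160, 186] ⇒ [30, 120, 121, 163, 164, 190]
  UxaIX CCTTAGA/4: at [7, 17, 50, 70, 99, 107] ⇒ [11, 21, 54, 74, 103, 111]
  ZebII TAATGCAG/0: at [143, 195] ⇒ [143, 195]
  XjeI AGACG/3: at [1, 30, 35, 40, 125, 151, 175] ⇒ [4, 33, 38, 43, 128, 154, 178]

All cut coordinates (distinct, sorted): [4, 11, 21, 30, 33, 38, 43, 54, 60, 74, 84, 103, 111, 120, 121, 128, 133, 143, 154, 163, 164, 170, 178, 190, 195]

Fragment lengths:
  4→11: 7 bp
  11→21: 10 bp
  21→30: 9 bp
  30→33: 3 bp
  33→38: 5 bp
  38→43: 5 bp
  43→54: 11 bp
  54→60: 6 bp
  60→74: 14 bp
  74→84: 10 bp
  84→103: 19 bp
  103→111: 8 bp
  111→120: 9 bp
  120→121: 1 bp
  121→128: 7 bp
  128→133: 5 bp
  133→143: 10 bp
  143→154: 11 bp
  154→163: 9 bp
  163→164: 1 bp
  164→170: 6 bp
  170→178: 8 bp
  178→190: 12 bp
  190→195: 5 bp
  195→4 (wrap): 207-195+4 = 16 bp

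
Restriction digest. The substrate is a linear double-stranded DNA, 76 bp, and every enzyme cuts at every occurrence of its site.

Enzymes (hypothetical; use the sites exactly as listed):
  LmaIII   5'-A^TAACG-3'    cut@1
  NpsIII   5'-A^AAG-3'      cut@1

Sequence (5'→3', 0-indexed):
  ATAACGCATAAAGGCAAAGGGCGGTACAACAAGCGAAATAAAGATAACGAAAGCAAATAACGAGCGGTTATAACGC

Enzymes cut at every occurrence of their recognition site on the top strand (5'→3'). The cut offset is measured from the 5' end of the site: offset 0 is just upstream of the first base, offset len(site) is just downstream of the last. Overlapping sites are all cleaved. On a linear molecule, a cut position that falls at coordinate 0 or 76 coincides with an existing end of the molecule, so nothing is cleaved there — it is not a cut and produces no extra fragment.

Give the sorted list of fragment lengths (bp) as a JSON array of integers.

[1,4,6,6,6,7,9,13,24]

Per-enzyme occurrences:
  LmaIII ATAACG/1: at [0, 43, 56, 69] ⇒ [1, 44, 57, 70]
  NpsIII AAAG/1: at [9, 15, 39, 49] ⇒ [10, 16, 40, 50]

All cut coordinates (distinct, sorted): [1, 10, 16, 40, 44, 50, 57, 70]

Fragments:
  [0,1): 1 bp
  [1,10): 9 bp
  [10,16): 6 bp
  [16,40): 24 bp
  [40,44): 4 bp
  [44,50): 6 bp
  [50,57): 7 bp
  [57,70): 13 bp
  [70,76): 6 bp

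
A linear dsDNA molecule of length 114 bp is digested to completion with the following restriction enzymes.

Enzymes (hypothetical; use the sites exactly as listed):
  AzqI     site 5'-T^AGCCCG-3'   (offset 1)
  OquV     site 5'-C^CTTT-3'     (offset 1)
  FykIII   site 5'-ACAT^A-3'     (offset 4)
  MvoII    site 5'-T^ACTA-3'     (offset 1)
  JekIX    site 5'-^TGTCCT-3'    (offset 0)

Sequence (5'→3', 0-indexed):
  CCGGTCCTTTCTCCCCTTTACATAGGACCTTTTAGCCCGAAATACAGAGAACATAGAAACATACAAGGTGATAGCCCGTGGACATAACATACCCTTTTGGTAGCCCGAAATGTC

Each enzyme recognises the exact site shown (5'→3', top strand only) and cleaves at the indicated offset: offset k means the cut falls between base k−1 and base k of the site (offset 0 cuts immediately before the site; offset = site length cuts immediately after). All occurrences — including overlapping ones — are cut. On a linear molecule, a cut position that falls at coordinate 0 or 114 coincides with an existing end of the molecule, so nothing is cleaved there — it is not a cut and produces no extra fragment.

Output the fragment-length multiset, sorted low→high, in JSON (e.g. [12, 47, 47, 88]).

Scan for sites:
  AzqI TAGCCCG/1: at [32, 71, 100] ⇒ [33, 72, 101]
  OquV CCTTT/1: at [5, 14, 27, 92] ⇒ [6, 15, 28, 93]
  FykIII ACATA/4: at [19, 50, 58, 81, 86] ⇒ [23, 54, 62, 85, 90]
  MvoII (TACTA, off=1): no sites
  JekIX (TGTCCT, off=0): no sites

Pooled cuts: [6, 15, 23, 28, 33, 54, 62, 72, 85, 90, 93, 101]

Fragments:
  [0,6): 6 bp
  [6,15): 9 bp
  [15,23): 8 bp
  [23,28): 5 bp
  [28,33): 5 bp
  [33,54): 21 bp
  [54,62): 8 bp
  [62,72): 10 bp
  [72,85): 13 bp
  [85,90): 5 bp
  [90,93): 3 bp
  [93,101): 8 bp
  [101,114): 13 bp

[3,5,5,5,6,8,8,8,9,10,13,13,21]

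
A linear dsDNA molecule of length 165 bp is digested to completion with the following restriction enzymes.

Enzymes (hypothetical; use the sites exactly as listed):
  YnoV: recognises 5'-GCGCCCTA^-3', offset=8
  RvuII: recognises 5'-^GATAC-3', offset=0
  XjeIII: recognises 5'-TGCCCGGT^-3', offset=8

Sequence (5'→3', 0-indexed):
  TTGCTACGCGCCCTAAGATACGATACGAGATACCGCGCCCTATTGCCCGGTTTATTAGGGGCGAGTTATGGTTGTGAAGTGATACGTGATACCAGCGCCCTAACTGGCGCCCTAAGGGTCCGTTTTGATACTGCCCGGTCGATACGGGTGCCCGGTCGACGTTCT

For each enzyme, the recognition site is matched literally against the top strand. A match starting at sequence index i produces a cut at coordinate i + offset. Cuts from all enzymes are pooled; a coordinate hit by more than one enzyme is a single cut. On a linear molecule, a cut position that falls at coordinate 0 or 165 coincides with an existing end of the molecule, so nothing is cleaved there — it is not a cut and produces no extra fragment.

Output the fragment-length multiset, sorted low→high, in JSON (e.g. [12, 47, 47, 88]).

[1,1,5,7,7,9,9,12,12,13,14,15,15,16,29]

Scan for sites:
  YnoV (GCGCCCTA, off=8): starts [7, 34, 94, 106] → cuts [15, 42, 102, 114]
  RvuII (GATAC, off=0): starts [16, 21, 28, 80, 87, 126, 140] → cuts [16, 21, 28, 80, 87, 126, 140]
  XjeIII (TGCCCGGT, off=8): starts [43, 131, 148] → cuts [51, 139, 156]

All cut coordinates (distinct, sorted): [15, 16, 21, 28, 42, 51, 80, 87, 102, 114, 126, 139, 140, 156]

Fragment lengths:
  [0,15): 15 bp
  [15,16): 1 bp
  [16,21): 5 bp
  [21,28): 7 bp
  [28,42): 14 bp
  [42,51): 9 bp
  [51,80): 29 bp
  [80,87): 7 bp
  [87,102): 15 bp
  [102,114): 12 bp
  [114,126): 12 bp
  [126,139): 13 bp
  [139,140): 1 bp
  [140,156): 16 bp
  [156,165): 9 bp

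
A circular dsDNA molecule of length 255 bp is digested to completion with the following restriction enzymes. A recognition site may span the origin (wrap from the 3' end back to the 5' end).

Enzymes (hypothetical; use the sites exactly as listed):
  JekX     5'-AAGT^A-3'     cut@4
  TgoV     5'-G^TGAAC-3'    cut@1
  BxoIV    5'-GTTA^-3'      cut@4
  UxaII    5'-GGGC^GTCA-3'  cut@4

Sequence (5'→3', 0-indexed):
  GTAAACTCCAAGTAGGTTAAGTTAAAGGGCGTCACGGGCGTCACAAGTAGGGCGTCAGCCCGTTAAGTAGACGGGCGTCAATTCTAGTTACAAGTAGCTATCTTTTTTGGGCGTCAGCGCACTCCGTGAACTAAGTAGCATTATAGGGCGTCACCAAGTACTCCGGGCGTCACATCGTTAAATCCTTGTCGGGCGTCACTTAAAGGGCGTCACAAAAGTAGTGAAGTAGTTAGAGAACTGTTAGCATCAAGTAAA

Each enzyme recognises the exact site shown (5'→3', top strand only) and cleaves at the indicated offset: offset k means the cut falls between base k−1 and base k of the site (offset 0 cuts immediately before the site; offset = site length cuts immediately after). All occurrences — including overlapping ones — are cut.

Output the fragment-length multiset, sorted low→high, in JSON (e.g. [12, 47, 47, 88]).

Site scan:
  JekX AAGTA/4: at [9, 44, 64, 91, 132, 155, 215, 223, 248, 253] ⇒ [2, 13, 48, 68, 95, 136, 159, 219, 227, 252]
  TgoV GTGAAC/1: at [125] ⇒ [126]
  BxoIV GTTA/4: at [15, 20, 61, 86, 176, 228, 239] ⇒ [19, 24, 65, 90, 180, 232, 243]
  UxaII GGGCGTCA/4: at [26, 35, 49, 72, 108, 145, 164, 190, 204] ⇒ [30, 39, 53, 76, 112, 149, 168, 194, 208]

Pooled cuts: [2, 13, 19, 24, 30, 39, 48, 53, 65, 68, 76, 90, 95, 112, 126, 136, 149, 159, 168, 180, 194, 208, 219, 227, 232, 243, 252]

Fragment lengths:
  2→13: 11 bp
  13→19: 6 bp
  19→24: 5 bp
  24→30: 6 bp
  30→39: 9 bp
  39→48: 9 bp
  48→53: 5 bp
  53→65: 12 bp
  65→68: 3 bp
  68→76: 8 bp
  76→90: 14 bp
  90→95: 5 bp
  95→112: 17 bp
  112→126: 14 bp
  126→136: 10 bp
  136→149: 13 bp
  149→159: 10 bp
  159→168: 9 bp
  168→180: 12 bp
  180→194: 14 bp
  194→208: 14 bp
  208→219: 11 bp
  219→227: 8 bp
  227→232: 5 bp
  232→243: 11 bp
  243→252: 9 bp
  252→2 (wrap): 255-252+2 = 5 bp

[3,5,5,5,5,5,6,6,8,8,9,9,9,9,10,10,11,11,11,12,12,13,14,14,14,14,17]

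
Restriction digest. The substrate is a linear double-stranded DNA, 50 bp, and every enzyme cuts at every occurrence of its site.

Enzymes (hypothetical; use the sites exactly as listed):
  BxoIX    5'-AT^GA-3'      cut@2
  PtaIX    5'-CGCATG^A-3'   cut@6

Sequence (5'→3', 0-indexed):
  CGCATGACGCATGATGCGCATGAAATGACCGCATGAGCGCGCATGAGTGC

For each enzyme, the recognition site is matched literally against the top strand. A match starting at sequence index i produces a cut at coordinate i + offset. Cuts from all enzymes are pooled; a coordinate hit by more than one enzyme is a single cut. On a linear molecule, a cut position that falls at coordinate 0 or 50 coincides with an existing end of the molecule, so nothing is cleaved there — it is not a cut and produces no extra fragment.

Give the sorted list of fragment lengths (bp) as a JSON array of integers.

Per-enzyme occurrences:
  BxoIX (ATGA, off=2): starts [3, 10, 19, 24, 32, 42] → cuts [5, 12, 21, 26, 34, 44]
  PtaIX (CGCATGA, off=6): starts [0, 7, 16, 29, 39] → cuts [6, 13, 22, 35, 45]

Pooled cuts: [5, 6, 12, 13, 21, 22, 26, 34, 35, 44, 45]

Fragment lengths:
  [0,5): 5 bp
  [5,6): 1 bp
  [6,12): 6 bp
  [12,13): 1 bp
  [13,21): 8 bp
  [21,22): 1 bp
  [22,26): 4 bp
  [26,34): 8 bp
  [34,35): 1 bp
  [35,44): 9 bp
  [44,45): 1 bp
  [45,50): 5 bp

[1,1,1,1,1,4,5,5,6,8,8,9]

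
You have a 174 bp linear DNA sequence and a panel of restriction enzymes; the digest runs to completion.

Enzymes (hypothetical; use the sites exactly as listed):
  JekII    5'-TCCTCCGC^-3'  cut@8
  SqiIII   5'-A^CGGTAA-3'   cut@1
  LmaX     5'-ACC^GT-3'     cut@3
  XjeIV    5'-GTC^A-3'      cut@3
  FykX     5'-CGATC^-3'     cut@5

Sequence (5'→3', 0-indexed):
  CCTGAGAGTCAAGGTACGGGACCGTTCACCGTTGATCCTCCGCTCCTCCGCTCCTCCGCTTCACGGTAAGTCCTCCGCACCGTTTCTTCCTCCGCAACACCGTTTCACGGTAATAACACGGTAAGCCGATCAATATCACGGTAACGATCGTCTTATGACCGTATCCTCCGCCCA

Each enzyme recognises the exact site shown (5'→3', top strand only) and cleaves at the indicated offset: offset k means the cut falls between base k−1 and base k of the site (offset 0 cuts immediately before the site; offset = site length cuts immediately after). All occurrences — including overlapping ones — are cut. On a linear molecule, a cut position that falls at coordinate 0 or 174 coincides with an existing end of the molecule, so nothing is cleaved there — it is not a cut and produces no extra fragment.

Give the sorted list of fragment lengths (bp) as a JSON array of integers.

[3,3,4,6,6,7,7,8,8,10,11,11,11,11,13,13,13,14,15]

Per-enzyme occurrences:
  JekII (TCCTCCGC, off=8): starts [35, 43, 51, 70, 87, 163] → cuts [43, 51, 59, 78, 95, 171]
  SqiIII (ACGGTAA, off=1): starts [62, 106, 117, 137] → cuts [63, 107, 118, 138]
  LmaX (ACCGT, off=3): starts [20, 27, 78, 98, 157] → cuts [23, 30, 81, 101, 160]
  XjeIV (GTCA, off=3): starts [7] → cuts [10]
  FykX (CGATC, off=5): starts [126, 144] → cuts [131, 149]

All cut coordinates (distinct, sorted): [10, 23, 30, 43, 51, 59, 63, 78, 81, 95, 101, 107, 118, 131, 138, 149, 160, 171]

Fragments:
  [0,10): 10 bp
  [10,23): 13 bp
  [23,30): 7 bp
  [30,43): 13 bp
  [43,51): 8 bp
  [51,59): 8 bp
  [59,63): 4 bp
  [63,78): 15 bp
  [78,81): 3 bp
  [81,95): 14 bp
  [95,101): 6 bp
  [101,107): 6 bp
  [107,118): 11 bp
  [118,131): 13 bp
  [131,138): 7 bp
  [138,149): 11 bp
  [149,160): 11 bp
  [160,171): 11 bp
  [171,174): 3 bp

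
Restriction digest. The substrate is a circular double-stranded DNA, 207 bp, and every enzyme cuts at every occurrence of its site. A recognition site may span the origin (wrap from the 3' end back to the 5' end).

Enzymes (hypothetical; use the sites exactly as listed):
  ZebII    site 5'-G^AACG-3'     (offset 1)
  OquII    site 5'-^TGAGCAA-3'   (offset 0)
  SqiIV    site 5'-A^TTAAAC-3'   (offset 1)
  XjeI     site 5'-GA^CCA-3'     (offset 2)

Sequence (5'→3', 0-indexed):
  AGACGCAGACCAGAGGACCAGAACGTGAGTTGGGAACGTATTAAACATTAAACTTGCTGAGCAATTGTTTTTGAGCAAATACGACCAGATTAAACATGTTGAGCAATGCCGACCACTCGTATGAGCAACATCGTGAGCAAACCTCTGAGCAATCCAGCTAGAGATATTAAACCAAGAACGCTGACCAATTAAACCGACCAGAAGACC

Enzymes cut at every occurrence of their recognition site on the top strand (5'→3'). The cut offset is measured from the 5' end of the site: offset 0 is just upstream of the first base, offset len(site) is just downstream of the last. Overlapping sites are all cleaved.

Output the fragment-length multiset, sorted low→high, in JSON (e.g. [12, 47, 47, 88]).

Site scan:
  ZebII GAACG/1: at [20, 33, 175] ⇒ [21, 34, 176]
  OquII TGAGCAA/0: at [57, 71, 99, 121, 133, 145] ⇒ [57, 71, 99, 121, 133, 145]
  SqiIV ATTAAAC/1: at [39, 46, 88, 165, 187] ⇒ [40, 47, 89, 166, 188]
  XjeI GACCA/2: at [7, 15, 82, 110, 182, 195, 203] ⇒ [9, 17, 84, 112, 184, 197, 205]

All cut coordinates (distinct, sorted): [9, 17, 21, 34, 40, 47, 57, 71, 84, 89, 99, 112, 121, 133, 145, 166, 176, 184, 188, 197, 205]

Fragment lengths:
  9→17: 8 bp
  17→21: 4 bp
  21→34: 13 bp
  34→40: 6 bp
  40→47: 7 bp
  47→57: 10 bp
  57→71: 14 bp
  71→84: 13 bp
  84→89: 5 bp
  89→99: 10 bp
  99→112: 13 bp
  112→121: 9 bp
  121→133: 12 bp
  133→145: 12 bp
  145→166: 21 bp
  166→176: 10 bp
  176→184: 8 bp
  184→188: 4 bp
  188→197: 9 bp
  197→205: 8 bp
  205→9 (wrap): 207-205+9 = 11 bp

[4,4,5,6,7,8,8,8,9,9,10,10,10,11,12,12,13,13,13,14,21]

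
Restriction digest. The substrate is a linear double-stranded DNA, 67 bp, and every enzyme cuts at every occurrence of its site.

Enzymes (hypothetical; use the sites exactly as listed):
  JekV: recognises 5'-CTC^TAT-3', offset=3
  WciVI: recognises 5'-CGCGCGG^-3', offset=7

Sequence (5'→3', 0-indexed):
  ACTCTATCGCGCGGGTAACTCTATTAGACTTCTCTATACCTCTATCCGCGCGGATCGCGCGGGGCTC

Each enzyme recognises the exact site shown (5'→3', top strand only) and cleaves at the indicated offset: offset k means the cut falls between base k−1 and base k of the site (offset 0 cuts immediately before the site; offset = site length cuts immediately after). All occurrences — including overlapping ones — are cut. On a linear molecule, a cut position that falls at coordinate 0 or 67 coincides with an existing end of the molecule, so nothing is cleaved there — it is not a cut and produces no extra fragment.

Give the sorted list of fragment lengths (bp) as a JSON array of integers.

Site scan:
  JekV CTCTAT/3: at [1, 18, 31, 39] ⇒ [4, 21, 34, 42]
  WciVI CGCGCGG/7: at [7, 46, 55] ⇒ [14, 53, 62]

Pooled cuts: [4, 14, 21, 34, 42, 53, 62]

Fragment lengths:
  [0,4): 4 bp
  [4,14): 10 bp
  [14,21): 7 bp
  [21,34): 13 bp
  [34,42): 8 bp
  [42,53): 11 bp
  [53,62): 9 bp
  [62,67): 5 bp

[4,5,7,8,9,10,11,13]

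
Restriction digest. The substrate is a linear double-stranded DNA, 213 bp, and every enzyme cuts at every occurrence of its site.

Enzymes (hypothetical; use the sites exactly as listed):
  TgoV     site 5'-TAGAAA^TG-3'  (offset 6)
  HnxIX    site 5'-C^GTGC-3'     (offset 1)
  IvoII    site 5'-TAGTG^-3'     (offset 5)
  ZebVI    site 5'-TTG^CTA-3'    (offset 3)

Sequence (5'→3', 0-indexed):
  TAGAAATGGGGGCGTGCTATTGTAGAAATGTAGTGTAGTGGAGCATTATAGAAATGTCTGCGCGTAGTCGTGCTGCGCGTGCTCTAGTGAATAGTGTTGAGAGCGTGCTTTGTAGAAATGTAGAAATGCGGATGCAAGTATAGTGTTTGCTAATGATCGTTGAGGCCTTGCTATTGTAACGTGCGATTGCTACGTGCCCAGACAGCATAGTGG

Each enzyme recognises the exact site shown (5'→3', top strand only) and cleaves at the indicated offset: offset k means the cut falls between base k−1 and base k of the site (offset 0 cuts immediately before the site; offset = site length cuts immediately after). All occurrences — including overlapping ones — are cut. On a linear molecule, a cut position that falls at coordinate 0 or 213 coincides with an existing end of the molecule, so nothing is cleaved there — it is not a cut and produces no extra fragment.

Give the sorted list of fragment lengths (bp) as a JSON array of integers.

[1,4,4,5,6,7,7,7,8,8,9,9,10,11,14,14,15,15,19,19,21]

Per-enzyme occurrences:
  TgoV TAGAAATG/6: at [0, 22, 48, 112, 120] ⇒ [6, 28, 54, 118, 126]
  HnxIX CGTGC/1: at [12, 68, 77, 103, 179, 192] ⇒ [13, 69, 78, 104, 180, 193]
  IvoII TAGTG/5: at [30, 35, 84, 91, 140, 207] ⇒ [35, 40, 89, 96, 145, 212]
  ZebVI TTGCTA/3: at [146, 167, 186] ⇒ [149, 170, 189]

Pooled cuts: [6, 13, 28, 35, 40, 54, 69, 78, 89, 96, 104, 118, 126, 145, 149, 170, 180, 189, 193, 212]

Fragments:
  [0,6): 6 bp
  [6,13): 7 bp
  [13,28): 15 bp
  [28,35): 7 bp
  [35,40): 5 bp
  [40,54): 14 bp
  [54,69): 15 bp
  [69,78): 9 bp
  [78,89): 11 bp
  [89,96): 7 bp
  [96,104): 8 bp
  [104,118): 14 bp
  [118,126): 8 bp
  [126,145): 19 bp
  [145,149): 4 bp
  [149,170): 21 bp
  [170,180): 10 bp
  [180,189): 9 bp
  [189,193): 4 bp
  [193,212): 19 bp
  [212,213): 1 bp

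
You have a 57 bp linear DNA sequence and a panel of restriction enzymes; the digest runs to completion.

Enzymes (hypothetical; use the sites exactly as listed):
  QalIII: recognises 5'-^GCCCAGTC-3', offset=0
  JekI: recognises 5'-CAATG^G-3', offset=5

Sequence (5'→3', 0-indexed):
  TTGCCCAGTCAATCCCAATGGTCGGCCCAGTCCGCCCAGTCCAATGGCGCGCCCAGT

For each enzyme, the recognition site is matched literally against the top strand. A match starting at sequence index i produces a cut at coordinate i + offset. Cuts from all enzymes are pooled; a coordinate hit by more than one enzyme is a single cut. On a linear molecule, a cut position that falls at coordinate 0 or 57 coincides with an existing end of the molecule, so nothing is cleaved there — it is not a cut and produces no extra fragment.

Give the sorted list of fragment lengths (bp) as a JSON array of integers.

Site scan:
  QalIII (GCCCAGTC, off=0): starts [2, 24, 33] → cuts [2, 24, 33]
  JekI (CAATGG, off=5): starts [15, 41] → cuts [20, 46]

Pooled cuts: [2, 20, 24, 33, 46]

Fragment lengths:
  [0,2): 2 bp
  [2,20): 18 bp
  [20,24): 4 bp
  [24,33): 9 bp
  [33,46): 13 bp
  [46,57): 11 bp

[2,4,9,11,13,18]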